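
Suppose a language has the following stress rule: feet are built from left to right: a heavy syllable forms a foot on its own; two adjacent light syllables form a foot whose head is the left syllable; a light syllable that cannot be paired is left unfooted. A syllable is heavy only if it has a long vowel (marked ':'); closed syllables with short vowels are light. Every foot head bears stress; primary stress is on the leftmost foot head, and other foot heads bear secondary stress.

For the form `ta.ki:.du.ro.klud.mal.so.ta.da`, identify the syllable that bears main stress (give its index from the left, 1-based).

2

Weights: 1 ta L, 2 ki: H, 3 du L, 4 ro L, 5 klud L, 6 mal L, 7 so L, 8 ta L, 9 da L.
Parse left to right (heavy = foot alone; LL = one foot; stranded L unfooted): ta (ˈki:) (ˈdu.ro) (ˈklud.mal) (ˈso.ta) da.
Foot heads: 2, 3, 5, 7.
Primary stress on the leftmost head = syllable 2.
Primary stress: syllable 2 → ta.ˈki:.du.ro.klud.mal.so.ta.da.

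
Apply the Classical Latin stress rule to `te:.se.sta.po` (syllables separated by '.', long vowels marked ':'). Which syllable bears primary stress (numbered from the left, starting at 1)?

2

Classical Latin: stress the penult if heavy (long vowel or closed), else the antepenult.
Weights: 2 se L, 3 sta L, 4 po L.
The penult (syllable 3, sta) is light, so stress falls on the antepenult (syllable 2, se).
Stress on syllable 2: te:.ˈse.sta.po.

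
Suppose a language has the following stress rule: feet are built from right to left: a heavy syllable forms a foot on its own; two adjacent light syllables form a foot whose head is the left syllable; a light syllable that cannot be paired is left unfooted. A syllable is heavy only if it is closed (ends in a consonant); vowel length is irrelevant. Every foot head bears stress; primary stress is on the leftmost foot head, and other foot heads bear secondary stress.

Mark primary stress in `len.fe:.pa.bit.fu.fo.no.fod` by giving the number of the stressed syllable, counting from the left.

1

Weights: 1 len H, 2 fe: L, 3 pa L, 4 bit H, 5 fu L, 6 fo L, 7 no L, 8 fod H.
Parse right to left (heavy = foot alone; LL = one foot; stranded L unfooted): (ˈlen) (ˈfe:.pa) (ˈbit) fu (ˈfo.no) (ˈfod).
Foot heads: 1, 2, 4, 6, 8.
Primary stress on the leftmost head = syllable 1.
Primary stress: syllable 1 → ˈlen.fe:.pa.bit.fu.fo.no.fod.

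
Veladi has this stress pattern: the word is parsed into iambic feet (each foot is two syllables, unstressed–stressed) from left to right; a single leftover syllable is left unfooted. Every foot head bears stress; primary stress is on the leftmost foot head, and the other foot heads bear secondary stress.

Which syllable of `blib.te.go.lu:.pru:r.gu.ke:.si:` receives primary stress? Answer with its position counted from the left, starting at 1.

2

Parse left to right into iambic (σˈσ) feet: (blib.ˈte) (go.ˈlu:) (pru:r.ˈgu) (ke:.ˈsi:).
Foot heads (stressed positions): 2, 4, 6, 8.
End Rule Leftmost: primary stress on the leftmost head = syllable 2.
Primary stress: syllable 2 → blib.ˈte.go.lu:.pru:r.gu.ke:.si:.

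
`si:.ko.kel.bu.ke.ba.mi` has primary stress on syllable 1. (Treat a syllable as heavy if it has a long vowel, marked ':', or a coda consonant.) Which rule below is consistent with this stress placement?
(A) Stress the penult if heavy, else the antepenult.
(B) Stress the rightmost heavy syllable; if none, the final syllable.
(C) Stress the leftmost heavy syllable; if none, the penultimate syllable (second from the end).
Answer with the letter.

C

Rule A → syllable 5 (observed: 1).
Rule B → syllable 3 (observed: 1).
Rule C → syllable 1 ✓.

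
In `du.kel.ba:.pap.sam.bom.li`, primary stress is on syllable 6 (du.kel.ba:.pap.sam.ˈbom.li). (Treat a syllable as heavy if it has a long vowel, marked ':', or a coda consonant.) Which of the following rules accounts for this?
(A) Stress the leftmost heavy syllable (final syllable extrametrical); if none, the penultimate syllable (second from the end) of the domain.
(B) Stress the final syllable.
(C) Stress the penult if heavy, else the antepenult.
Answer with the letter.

Rule A → syllable 2 (observed: 6).
Rule B → syllable 7 (observed: 6).
Rule C → syllable 6 ✓.

C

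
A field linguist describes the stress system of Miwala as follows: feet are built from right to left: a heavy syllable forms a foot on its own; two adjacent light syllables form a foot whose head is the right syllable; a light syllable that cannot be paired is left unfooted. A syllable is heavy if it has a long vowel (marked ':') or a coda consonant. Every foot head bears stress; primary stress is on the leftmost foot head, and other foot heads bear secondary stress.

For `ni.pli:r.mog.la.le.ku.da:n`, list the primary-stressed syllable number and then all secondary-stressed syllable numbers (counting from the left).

primary 2, secondary 3, 6, 7

Weights: 1 ni L, 2 pli:r H, 3 mog H, 4 la L, 5 le L, 6 ku L, 7 da:n H.
Parse right to left (heavy = foot alone; LL = one foot; stranded L unfooted): ni (ˈpli:r) (ˈmog) la (le.ˈku) (ˈda:n).
Foot heads: 2, 3, 6, 7.
Primary stress on the leftmost head = syllable 2.
Secondary stress on 3, 6, 7: ni.ˈpli:r.ˌmog.la.le.ˌku.ˌda:n.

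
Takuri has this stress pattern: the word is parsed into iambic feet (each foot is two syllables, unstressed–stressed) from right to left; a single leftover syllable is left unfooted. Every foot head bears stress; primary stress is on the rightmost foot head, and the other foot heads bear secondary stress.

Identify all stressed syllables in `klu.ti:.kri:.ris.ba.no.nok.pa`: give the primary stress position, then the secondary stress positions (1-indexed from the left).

Parse right to left into iambic (σˈσ) feet: (klu.ˈti:) (kri:.ˈris) (ba.ˈno) (nok.ˈpa).
Foot heads (stressed positions): 2, 4, 6, 8.
End Rule Rightmost: primary stress on the rightmost head = syllable 8.
Secondary stress on 2, 4, 6: klu.ˌti:.kri:.ˌris.ba.ˌno.nok.ˈpa.

primary 8, secondary 2, 4, 6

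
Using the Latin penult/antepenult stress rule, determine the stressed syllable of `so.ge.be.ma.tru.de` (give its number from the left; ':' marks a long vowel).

Classical Latin: stress the penult if heavy (long vowel or closed), else the antepenult.
Weights: 4 ma L, 5 tru L, 6 de L.
The penult (syllable 5, tru) is light, so stress falls on the antepenult (syllable 4, ma).
Stress on syllable 4: so.ge.be.ˈma.tru.de.

4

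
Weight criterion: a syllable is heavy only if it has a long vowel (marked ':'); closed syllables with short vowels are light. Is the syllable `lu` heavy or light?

`lu`: short vowel, open (no coda). Short vowel → light.

light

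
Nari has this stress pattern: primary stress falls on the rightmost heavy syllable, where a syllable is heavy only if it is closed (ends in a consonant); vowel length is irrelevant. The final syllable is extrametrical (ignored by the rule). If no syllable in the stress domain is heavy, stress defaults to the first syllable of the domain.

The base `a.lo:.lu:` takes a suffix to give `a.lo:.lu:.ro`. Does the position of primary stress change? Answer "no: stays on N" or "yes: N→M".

no: stays on 1

Base `a.lo:.lu:` (3 syllables):
  The final syllable (3, lu:) is extrametrical; the stress domain is syllables 1–2.
  Weights: 1 a L, 2 lo: L.
  No heavy syllable in the domain; default to the first syllable of the domain = syllable 1.
  → primary stress on syllable 1.
Suffixed `a.lo:.lu:.ro` (4 syllables):
  The final syllable (4, ro) is extrametrical; the stress domain is syllables 1–3.
  Weights: 1 a L, 2 lo: L, 3 lu: L.
  No heavy syllable in the domain; default to the first syllable of the domain = syllable 1.
  → primary stress on syllable 1.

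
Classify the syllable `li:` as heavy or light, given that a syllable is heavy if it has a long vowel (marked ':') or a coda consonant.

heavy

`li:`: long vowel, open (no coda). Long vowel → heavy.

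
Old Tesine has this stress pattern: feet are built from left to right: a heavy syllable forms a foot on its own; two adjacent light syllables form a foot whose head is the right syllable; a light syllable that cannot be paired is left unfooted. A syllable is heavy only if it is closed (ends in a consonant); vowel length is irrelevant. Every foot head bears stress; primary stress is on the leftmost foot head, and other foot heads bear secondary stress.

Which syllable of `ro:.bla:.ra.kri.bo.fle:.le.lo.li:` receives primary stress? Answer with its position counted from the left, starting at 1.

Weights: 1 ro: L, 2 bla: L, 3 ra L, 4 kri L, 5 bo L, 6 fle: L, 7 le L, 8 lo L, 9 li: L.
Parse left to right (heavy = foot alone; LL = one foot; stranded L unfooted): (ro:.ˈbla:) (ra.ˈkri) (bo.ˈfle:) (le.ˈlo) li:.
Foot heads: 2, 4, 6, 8.
Primary stress on the leftmost head = syllable 2.
Primary stress: syllable 2 → ro:.ˈbla:.ra.kri.bo.fle:.le.lo.li:.

2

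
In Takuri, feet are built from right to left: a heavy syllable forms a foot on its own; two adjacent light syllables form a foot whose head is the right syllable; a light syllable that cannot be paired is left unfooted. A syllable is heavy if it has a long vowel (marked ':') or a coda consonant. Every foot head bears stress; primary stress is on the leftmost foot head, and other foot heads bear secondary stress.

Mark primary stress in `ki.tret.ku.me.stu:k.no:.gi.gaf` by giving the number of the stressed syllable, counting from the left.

Weights: 1 ki L, 2 tret H, 3 ku L, 4 me L, 5 stu:k H, 6 no: H, 7 gi L, 8 gaf H.
Parse right to left (heavy = foot alone; LL = one foot; stranded L unfooted): ki (ˈtret) (ku.ˈme) (ˈstu:k) (ˈno:) gi (ˈgaf).
Foot heads: 2, 4, 5, 6, 8.
Primary stress on the leftmost head = syllable 2.
Primary stress: syllable 2 → ki.ˈtret.ku.me.stu:k.no:.gi.gaf.

2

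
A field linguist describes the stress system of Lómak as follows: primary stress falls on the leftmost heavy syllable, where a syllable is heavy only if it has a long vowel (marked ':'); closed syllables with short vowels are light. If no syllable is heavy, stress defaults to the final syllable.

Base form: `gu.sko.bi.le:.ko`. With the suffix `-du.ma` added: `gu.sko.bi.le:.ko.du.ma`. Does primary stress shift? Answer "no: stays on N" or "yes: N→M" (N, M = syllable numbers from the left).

no: stays on 4

Base `gu.sko.bi.le:.ko` (5 syllables):
  Weights: 1 gu L, 2 sko L, 3 bi L, 4 le: H, 5 ko L.
  Heavy syllables in the domain: 4. The leftmost is syllable 4 (le:).
  → primary stress on syllable 4.
Suffixed `gu.sko.bi.le:.ko.du.ma` (7 syllables):
  Weights: 1 gu L, 2 sko L, 3 bi L, 4 le: H, 5 ko L, 6 du L, 7 ma L.
  Heavy syllables in the domain: 4. The leftmost is syllable 4 (le:).
  → primary stress on syllable 4.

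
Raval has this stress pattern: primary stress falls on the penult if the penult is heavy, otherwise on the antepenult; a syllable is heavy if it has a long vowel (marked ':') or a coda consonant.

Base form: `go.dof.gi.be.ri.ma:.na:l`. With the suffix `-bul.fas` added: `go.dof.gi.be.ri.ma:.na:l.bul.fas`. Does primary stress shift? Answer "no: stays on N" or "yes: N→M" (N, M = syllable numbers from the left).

yes: 6→8

Base `go.dof.gi.be.ri.ma:.na:l` (7 syllables):
  Weights: 5 ri L, 6 ma: H, 7 na:l H.
  The penult (syllable 6, ma:) is heavy, so it takes stress.
  → primary stress on syllable 6.
Suffixed `go.dof.gi.be.ri.ma:.na:l.bul.fas` (9 syllables):
  Weights: 7 na:l H, 8 bul H, 9 fas H.
  The penult (syllable 8, bul) is heavy, so it takes stress.
  → primary stress on syllable 8.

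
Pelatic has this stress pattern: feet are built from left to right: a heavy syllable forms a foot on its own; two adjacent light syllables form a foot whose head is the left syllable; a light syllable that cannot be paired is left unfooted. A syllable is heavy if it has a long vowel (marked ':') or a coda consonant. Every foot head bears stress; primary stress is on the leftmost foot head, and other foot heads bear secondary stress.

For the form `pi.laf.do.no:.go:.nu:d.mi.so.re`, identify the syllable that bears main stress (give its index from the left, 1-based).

Weights: 1 pi L, 2 laf H, 3 do L, 4 no: H, 5 go: H, 6 nu:d H, 7 mi L, 8 so L, 9 re L.
Parse left to right (heavy = foot alone; LL = one foot; stranded L unfooted): pi (ˈlaf) do (ˈno:) (ˈgo:) (ˈnu:d) (ˈmi.so) re.
Foot heads: 2, 4, 5, 6, 7.
Primary stress on the leftmost head = syllable 2.
Primary stress: syllable 2 → pi.ˈlaf.do.no:.go:.nu:d.mi.so.re.

2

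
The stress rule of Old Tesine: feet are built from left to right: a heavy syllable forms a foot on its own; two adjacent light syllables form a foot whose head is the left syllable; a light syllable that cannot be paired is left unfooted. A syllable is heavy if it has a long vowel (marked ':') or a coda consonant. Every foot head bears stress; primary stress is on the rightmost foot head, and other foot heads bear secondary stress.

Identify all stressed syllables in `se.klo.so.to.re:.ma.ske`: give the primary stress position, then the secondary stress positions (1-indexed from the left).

Weights: 1 se L, 2 klo L, 3 so L, 4 to L, 5 re: H, 6 ma L, 7 ske L.
Parse left to right (heavy = foot alone; LL = one foot; stranded L unfooted): (ˈse.klo) (ˈso.to) (ˈre:) (ˈma.ske).
Foot heads: 1, 3, 5, 6.
Primary stress on the rightmost head = syllable 6.
Secondary stress on 1, 3, 5: ˌse.klo.ˌso.to.ˌre:.ˈma.ske.

primary 6, secondary 1, 3, 5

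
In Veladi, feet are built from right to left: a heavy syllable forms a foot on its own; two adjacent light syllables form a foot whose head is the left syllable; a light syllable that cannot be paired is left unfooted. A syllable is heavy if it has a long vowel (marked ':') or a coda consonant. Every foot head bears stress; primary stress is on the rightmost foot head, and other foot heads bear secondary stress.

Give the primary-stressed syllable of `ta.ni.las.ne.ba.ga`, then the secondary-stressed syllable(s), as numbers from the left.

primary 5, secondary 1, 3

Weights: 1 ta L, 2 ni L, 3 las H, 4 ne L, 5 ba L, 6 ga L.
Parse right to left (heavy = foot alone; LL = one foot; stranded L unfooted): (ˈta.ni) (ˈlas) ne (ˈba.ga).
Foot heads: 1, 3, 5.
Primary stress on the rightmost head = syllable 5.
Secondary stress on 1, 3: ˌta.ni.ˌlas.ne.ˈba.ga.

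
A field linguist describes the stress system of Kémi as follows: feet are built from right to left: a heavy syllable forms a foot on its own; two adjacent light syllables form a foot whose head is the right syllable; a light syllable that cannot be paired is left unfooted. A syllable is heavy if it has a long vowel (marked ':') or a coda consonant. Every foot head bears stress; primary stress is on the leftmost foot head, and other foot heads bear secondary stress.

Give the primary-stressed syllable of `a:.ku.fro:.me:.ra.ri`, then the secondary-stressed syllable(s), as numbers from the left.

primary 1, secondary 3, 4, 6

Weights: 1 a: H, 2 ku L, 3 fro: H, 4 me: H, 5 ra L, 6 ri L.
Parse right to left (heavy = foot alone; LL = one foot; stranded L unfooted): (ˈa:) ku (ˈfro:) (ˈme:) (ra.ˈri).
Foot heads: 1, 3, 4, 6.
Primary stress on the leftmost head = syllable 1.
Secondary stress on 3, 4, 6: ˈa:.ku.ˌfro:.ˌme:.ra.ˌri.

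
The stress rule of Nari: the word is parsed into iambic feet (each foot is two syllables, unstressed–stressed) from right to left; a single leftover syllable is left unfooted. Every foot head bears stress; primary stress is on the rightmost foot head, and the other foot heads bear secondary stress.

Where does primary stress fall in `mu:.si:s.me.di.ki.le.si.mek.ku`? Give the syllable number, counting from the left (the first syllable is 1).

9

Parse right to left into iambic (σˈσ) feet: mu: (si:s.ˈme) (di.ˈki) (le.ˈsi) (mek.ˈku). Syllable 1 is left unfooted.
Foot heads (stressed positions): 3, 5, 7, 9.
End Rule Rightmost: primary stress on the rightmost head = syllable 9.
Primary stress: syllable 9 → mu:.si:s.me.di.ki.le.si.mek.ˈku.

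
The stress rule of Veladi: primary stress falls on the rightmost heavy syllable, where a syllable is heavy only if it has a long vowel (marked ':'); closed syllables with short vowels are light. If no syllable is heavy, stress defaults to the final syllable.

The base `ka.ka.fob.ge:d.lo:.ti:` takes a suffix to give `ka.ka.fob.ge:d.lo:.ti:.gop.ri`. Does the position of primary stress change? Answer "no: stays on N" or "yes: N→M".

no: stays on 6

Base `ka.ka.fob.ge:d.lo:.ti:` (6 syllables):
  Weights: 1 ka L, 2 ka L, 3 fob L, 4 ge:d H, 5 lo: H, 6 ti: H.
  Heavy syllables in the domain: 4, 5, 6. The rightmost is syllable 6 (ti:).
  → primary stress on syllable 6.
Suffixed `ka.ka.fob.ge:d.lo:.ti:.gop.ri` (8 syllables):
  Weights: 1 ka L, 2 ka L, 3 fob L, 4 ge:d H, 5 lo: H, 6 ti: H, 7 gop L, 8 ri L.
  Heavy syllables in the domain: 4, 5, 6. The rightmost is syllable 6 (ti:).
  → primary stress on syllable 6.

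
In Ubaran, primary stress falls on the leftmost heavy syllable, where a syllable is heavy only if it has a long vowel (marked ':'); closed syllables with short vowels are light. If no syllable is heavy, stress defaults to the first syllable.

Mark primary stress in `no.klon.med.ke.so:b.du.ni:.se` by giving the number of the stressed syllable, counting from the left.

5

Weights: 1 no L, 2 klon L, 3 med L, 4 ke L, 5 so:b H, 6 du L, 7 ni: H, 8 se L.
Heavy syllables in the domain: 5, 7. The leftmost is syllable 5 (so:b).
Primary stress: syllable 5 → no.klon.med.ke.ˈso:b.du.ni:.se.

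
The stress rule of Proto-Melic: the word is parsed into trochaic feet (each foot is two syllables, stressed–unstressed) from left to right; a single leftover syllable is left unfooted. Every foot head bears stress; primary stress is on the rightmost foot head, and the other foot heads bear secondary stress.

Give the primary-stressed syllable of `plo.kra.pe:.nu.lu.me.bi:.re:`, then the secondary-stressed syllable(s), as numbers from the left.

Parse left to right into trochaic (ˈσσ) feet: (ˈplo.kra) (ˈpe:.nu) (ˈlu.me) (ˈbi:.re:).
Foot heads (stressed positions): 1, 3, 5, 7.
End Rule Rightmost: primary stress on the rightmost head = syllable 7.
Secondary stress on 1, 3, 5: ˌplo.kra.ˌpe:.nu.ˌlu.me.ˈbi:.re:.

primary 7, secondary 1, 3, 5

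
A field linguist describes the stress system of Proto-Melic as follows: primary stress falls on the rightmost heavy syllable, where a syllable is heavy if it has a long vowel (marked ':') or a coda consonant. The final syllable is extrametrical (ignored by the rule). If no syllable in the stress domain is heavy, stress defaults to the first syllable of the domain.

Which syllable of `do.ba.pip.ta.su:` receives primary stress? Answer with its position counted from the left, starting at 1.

3

The final syllable (5, su:) is extrametrical; the stress domain is syllables 1–4.
Weights: 1 do L, 2 ba L, 3 pip H, 4 ta L.
Heavy syllables in the domain: 3. The rightmost is syllable 3 (pip).
Primary stress: syllable 3 → do.ba.ˈpip.ta.su:.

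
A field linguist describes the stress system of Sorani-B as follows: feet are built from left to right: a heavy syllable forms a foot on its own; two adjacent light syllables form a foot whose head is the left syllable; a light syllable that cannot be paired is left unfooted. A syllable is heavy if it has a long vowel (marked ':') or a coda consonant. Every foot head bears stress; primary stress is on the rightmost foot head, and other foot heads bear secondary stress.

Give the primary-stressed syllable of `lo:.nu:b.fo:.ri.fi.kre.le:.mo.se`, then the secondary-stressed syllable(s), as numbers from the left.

primary 8, secondary 1, 2, 3, 4, 7

Weights: 1 lo: H, 2 nu:b H, 3 fo: H, 4 ri L, 5 fi L, 6 kre L, 7 le: H, 8 mo L, 9 se L.
Parse left to right (heavy = foot alone; LL = one foot; stranded L unfooted): (ˈlo:) (ˈnu:b) (ˈfo:) (ˈri.fi) kre (ˈle:) (ˈmo.se).
Foot heads: 1, 2, 3, 4, 7, 8.
Primary stress on the rightmost head = syllable 8.
Secondary stress on 1, 2, 3, 4, 7: ˌlo:.ˌnu:b.ˌfo:.ˌri.fi.kre.ˌle:.ˈmo.se.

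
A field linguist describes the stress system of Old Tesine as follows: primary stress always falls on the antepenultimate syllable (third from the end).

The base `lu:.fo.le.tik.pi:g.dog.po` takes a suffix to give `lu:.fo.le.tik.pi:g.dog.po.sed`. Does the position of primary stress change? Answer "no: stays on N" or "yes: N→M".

Base `lu:.fo.le.tik.pi:g.dog.po` (7 syllables):
  The word has 7 syllables; the antepenultimate syllable (third from the end) is syllable 5 (pi:g).
  → primary stress on syllable 5.
Suffixed `lu:.fo.le.tik.pi:g.dog.po.sed` (8 syllables):
  The word has 8 syllables; the antepenultimate syllable (third from the end) is syllable 6 (dog).
  → primary stress on syllable 6.

yes: 5→6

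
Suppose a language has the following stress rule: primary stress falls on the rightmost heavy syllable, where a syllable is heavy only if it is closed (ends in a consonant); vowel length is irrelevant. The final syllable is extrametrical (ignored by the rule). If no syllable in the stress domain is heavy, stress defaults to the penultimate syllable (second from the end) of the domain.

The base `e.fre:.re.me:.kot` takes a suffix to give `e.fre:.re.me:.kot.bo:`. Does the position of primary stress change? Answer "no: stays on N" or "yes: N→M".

yes: 3→5

Base `e.fre:.re.me:.kot` (5 syllables):
  The final syllable (5, kot) is extrametrical; the stress domain is syllables 1–4.
  Weights: 1 e L, 2 fre: L, 3 re L, 4 me: L.
  No heavy syllable in the domain; default to the penultimate syllable (second from the end) of the domain = syllable 3.
  → primary stress on syllable 3.
Suffixed `e.fre:.re.me:.kot.bo:` (6 syllables):
  The final syllable (6, bo:) is extrametrical; the stress domain is syllables 1–5.
  Weights: 1 e L, 2 fre: L, 3 re L, 4 me: L, 5 kot H.
  Heavy syllables in the domain: 5. The rightmost is syllable 5 (kot).
  → primary stress on syllable 5.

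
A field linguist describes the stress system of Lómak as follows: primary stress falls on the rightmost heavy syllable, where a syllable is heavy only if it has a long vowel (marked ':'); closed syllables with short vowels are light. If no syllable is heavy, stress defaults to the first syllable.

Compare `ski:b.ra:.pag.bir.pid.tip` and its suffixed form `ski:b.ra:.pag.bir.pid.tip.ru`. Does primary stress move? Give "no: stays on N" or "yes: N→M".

no: stays on 2

Base `ski:b.ra:.pag.bir.pid.tip` (6 syllables):
  Weights: 1 ski:b H, 2 ra: H, 3 pag L, 4 bir L, 5 pid L, 6 tip L.
  Heavy syllables in the domain: 1, 2. The rightmost is syllable 2 (ra:).
  → primary stress on syllable 2.
Suffixed `ski:b.ra:.pag.bir.pid.tip.ru` (7 syllables):
  Weights: 1 ski:b H, 2 ra: H, 3 pag L, 4 bir L, 5 pid L, 6 tip L, 7 ru L.
  Heavy syllables in the domain: 1, 2. The rightmost is syllable 2 (ra:).
  → primary stress on syllable 2.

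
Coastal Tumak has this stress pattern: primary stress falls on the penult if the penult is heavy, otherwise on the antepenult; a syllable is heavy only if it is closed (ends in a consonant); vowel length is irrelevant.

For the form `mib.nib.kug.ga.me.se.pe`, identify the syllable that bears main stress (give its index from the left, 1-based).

5

Weights: 5 me L, 6 se L, 7 pe L.
The penult (syllable 6, se) is light, so stress falls on the antepenult (syllable 5, me).
Primary stress: syllable 5 → mib.nib.kug.ga.ˈme.se.pe.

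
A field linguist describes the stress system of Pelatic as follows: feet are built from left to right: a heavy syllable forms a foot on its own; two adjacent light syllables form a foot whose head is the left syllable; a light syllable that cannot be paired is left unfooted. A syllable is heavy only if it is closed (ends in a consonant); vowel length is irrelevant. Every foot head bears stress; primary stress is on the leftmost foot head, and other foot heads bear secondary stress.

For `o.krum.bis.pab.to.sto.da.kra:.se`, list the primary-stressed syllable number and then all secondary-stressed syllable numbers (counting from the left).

Weights: 1 o L, 2 krum H, 3 bis H, 4 pab H, 5 to L, 6 sto L, 7 da L, 8 kra: L, 9 se L.
Parse left to right (heavy = foot alone; LL = one foot; stranded L unfooted): o (ˈkrum) (ˈbis) (ˈpab) (ˈto.sto) (ˈda.kra:) se.
Foot heads: 2, 3, 4, 5, 7.
Primary stress on the leftmost head = syllable 2.
Secondary stress on 3, 4, 5, 7: o.ˈkrum.ˌbis.ˌpab.ˌto.sto.ˌda.kra:.se.

primary 2, secondary 3, 4, 5, 7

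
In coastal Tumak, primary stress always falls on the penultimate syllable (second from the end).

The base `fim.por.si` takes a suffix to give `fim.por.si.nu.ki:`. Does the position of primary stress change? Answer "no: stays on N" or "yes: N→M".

Base `fim.por.si` (3 syllables):
  The word has 3 syllables; the penultimate syllable (second from the end) is syllable 2 (por).
  → primary stress on syllable 2.
Suffixed `fim.por.si.nu.ki:` (5 syllables):
  The word has 5 syllables; the penultimate syllable (second from the end) is syllable 4 (nu).
  → primary stress on syllable 4.

yes: 2→4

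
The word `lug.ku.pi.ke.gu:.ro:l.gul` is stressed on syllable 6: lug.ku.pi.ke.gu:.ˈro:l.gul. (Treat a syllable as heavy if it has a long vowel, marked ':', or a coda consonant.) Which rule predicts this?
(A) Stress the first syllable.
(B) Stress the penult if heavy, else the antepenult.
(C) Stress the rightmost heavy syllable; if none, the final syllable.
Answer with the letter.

Rule A → syllable 1 (observed: 6).
Rule B → syllable 6 ✓.
Rule C → syllable 7 (observed: 6).

B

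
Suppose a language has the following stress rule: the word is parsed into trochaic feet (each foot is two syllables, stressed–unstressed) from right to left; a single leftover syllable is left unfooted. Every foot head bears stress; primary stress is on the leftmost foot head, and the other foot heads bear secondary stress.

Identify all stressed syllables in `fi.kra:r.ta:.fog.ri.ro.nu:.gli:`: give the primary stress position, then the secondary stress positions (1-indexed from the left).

primary 1, secondary 3, 5, 7

Parse right to left into trochaic (ˈσσ) feet: (ˈfi.kra:r) (ˈta:.fog) (ˈri.ro) (ˈnu:.gli:).
Foot heads (stressed positions): 1, 3, 5, 7.
End Rule Leftmost: primary stress on the leftmost head = syllable 1.
Secondary stress on 3, 5, 7: ˈfi.kra:r.ˌta:.fog.ˌri.ro.ˌnu:.gli:.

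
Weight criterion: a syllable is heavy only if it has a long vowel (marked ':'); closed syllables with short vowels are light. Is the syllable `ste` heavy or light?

`ste`: short vowel, open (no coda). Short vowel → light.

light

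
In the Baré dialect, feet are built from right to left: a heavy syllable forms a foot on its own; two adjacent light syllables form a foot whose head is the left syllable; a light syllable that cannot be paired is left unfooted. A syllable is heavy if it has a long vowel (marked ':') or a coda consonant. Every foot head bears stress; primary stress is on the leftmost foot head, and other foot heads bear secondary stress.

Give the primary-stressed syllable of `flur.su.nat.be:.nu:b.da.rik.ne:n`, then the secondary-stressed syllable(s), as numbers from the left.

Weights: 1 flur H, 2 su L, 3 nat H, 4 be: H, 5 nu:b H, 6 da L, 7 rik H, 8 ne:n H.
Parse right to left (heavy = foot alone; LL = one foot; stranded L unfooted): (ˈflur) su (ˈnat) (ˈbe:) (ˈnu:b) da (ˈrik) (ˈne:n).
Foot heads: 1, 3, 4, 5, 7, 8.
Primary stress on the leftmost head = syllable 1.
Secondary stress on 3, 4, 5, 7, 8: ˈflur.su.ˌnat.ˌbe:.ˌnu:b.da.ˌrik.ˌne:n.

primary 1, secondary 3, 4, 5, 7, 8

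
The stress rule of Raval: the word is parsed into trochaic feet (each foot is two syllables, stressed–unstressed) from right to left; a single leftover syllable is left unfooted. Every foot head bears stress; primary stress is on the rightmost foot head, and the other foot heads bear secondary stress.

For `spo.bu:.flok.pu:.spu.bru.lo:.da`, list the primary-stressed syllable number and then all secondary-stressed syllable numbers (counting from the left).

primary 7, secondary 1, 3, 5

Parse right to left into trochaic (ˈσσ) feet: (ˈspo.bu:) (ˈflok.pu:) (ˈspu.bru) (ˈlo:.da).
Foot heads (stressed positions): 1, 3, 5, 7.
End Rule Rightmost: primary stress on the rightmost head = syllable 7.
Secondary stress on 1, 3, 5: ˌspo.bu:.ˌflok.pu:.ˌspu.bru.ˈlo:.da.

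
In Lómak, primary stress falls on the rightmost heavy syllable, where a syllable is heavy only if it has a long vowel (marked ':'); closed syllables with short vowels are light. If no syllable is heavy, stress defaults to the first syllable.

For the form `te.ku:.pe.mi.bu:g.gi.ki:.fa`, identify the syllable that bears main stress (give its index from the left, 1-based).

7

Weights: 1 te L, 2 ku: H, 3 pe L, 4 mi L, 5 bu:g H, 6 gi L, 7 ki: H, 8 fa L.
Heavy syllables in the domain: 2, 5, 7. The rightmost is syllable 7 (ki:).
Primary stress: syllable 7 → te.ku:.pe.mi.bu:g.gi.ˈki:.fa.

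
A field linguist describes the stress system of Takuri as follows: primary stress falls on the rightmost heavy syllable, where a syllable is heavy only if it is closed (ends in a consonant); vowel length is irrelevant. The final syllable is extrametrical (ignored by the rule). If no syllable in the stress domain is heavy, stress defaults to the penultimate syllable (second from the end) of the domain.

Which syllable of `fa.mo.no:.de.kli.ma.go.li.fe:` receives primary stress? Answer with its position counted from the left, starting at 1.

7

The final syllable (9, fe:) is extrametrical; the stress domain is syllables 1–8.
Weights: 1 fa L, 2 mo L, 3 no: L, 4 de L, 5 kli L, 6 ma L, 7 go L, 8 li L.
No heavy syllable in the domain; default to the penultimate syllable (second from the end) of the domain = syllable 7.
Primary stress: syllable 7 → fa.mo.no:.de.kli.ma.ˈgo.li.fe:.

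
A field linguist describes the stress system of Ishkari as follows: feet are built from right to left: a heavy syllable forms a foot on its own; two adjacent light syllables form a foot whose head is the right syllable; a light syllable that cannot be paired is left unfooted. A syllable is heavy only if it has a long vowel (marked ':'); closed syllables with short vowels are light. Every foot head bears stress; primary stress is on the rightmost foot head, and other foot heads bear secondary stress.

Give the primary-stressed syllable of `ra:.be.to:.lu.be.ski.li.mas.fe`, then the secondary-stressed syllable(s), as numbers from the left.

primary 9, secondary 1, 3, 5, 7

Weights: 1 ra: H, 2 be L, 3 to: H, 4 lu L, 5 be L, 6 ski L, 7 li L, 8 mas L, 9 fe L.
Parse right to left (heavy = foot alone; LL = one foot; stranded L unfooted): (ˈra:) be (ˈto:) (lu.ˈbe) (ski.ˈli) (mas.ˈfe).
Foot heads: 1, 3, 5, 7, 9.
Primary stress on the rightmost head = syllable 9.
Secondary stress on 1, 3, 5, 7: ˌra:.be.ˌto:.lu.ˌbe.ski.ˌli.mas.ˈfe.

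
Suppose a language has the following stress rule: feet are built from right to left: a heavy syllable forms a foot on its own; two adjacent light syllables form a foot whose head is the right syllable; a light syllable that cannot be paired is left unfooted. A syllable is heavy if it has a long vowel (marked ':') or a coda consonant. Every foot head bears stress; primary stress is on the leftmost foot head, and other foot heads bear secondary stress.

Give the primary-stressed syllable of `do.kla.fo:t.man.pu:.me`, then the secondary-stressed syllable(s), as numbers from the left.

Weights: 1 do L, 2 kla L, 3 fo:t H, 4 man H, 5 pu: H, 6 me L.
Parse right to left (heavy = foot alone; LL = one foot; stranded L unfooted): (do.ˈkla) (ˈfo:t) (ˈman) (ˈpu:) me.
Foot heads: 2, 3, 4, 5.
Primary stress on the leftmost head = syllable 2.
Secondary stress on 3, 4, 5: do.ˈkla.ˌfo:t.ˌman.ˌpu:.me.

primary 2, secondary 3, 4, 5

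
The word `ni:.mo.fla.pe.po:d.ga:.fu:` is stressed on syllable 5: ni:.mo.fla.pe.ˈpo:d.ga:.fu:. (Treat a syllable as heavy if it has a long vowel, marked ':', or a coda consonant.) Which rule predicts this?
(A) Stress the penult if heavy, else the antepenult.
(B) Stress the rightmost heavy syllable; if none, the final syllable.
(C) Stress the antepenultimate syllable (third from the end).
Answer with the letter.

Rule A → syllable 6 (observed: 5).
Rule B → syllable 7 (observed: 5).
Rule C → syllable 5 ✓.

C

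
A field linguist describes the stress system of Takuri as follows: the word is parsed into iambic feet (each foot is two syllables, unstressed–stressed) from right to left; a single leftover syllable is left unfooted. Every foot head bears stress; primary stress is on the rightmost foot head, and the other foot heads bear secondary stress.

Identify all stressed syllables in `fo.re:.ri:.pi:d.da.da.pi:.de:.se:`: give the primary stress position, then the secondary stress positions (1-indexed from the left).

primary 9, secondary 3, 5, 7

Parse right to left into iambic (σˈσ) feet: fo (re:.ˈri:) (pi:d.ˈda) (da.ˈpi:) (de:.ˈse:). Syllable 1 is left unfooted.
Foot heads (stressed positions): 3, 5, 7, 9.
End Rule Rightmost: primary stress on the rightmost head = syllable 9.
Secondary stress on 3, 5, 7: fo.re:.ˌri:.pi:d.ˌda.da.ˌpi:.de:.ˈse:.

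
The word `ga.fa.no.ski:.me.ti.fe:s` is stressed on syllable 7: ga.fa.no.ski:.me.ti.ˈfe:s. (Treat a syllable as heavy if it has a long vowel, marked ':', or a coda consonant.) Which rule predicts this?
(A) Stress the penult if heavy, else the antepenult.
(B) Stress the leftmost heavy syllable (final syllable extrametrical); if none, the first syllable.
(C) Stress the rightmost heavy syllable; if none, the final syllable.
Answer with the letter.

C

Rule A → syllable 5 (observed: 7).
Rule B → syllable 4 (observed: 7).
Rule C → syllable 7 ✓.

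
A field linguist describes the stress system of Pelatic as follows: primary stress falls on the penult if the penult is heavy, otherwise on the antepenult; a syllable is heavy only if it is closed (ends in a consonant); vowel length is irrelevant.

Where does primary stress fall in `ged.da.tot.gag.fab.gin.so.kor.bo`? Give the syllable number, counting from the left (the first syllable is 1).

Weights: 7 so L, 8 kor H, 9 bo L.
The penult (syllable 8, kor) is heavy, so it takes stress.
Primary stress: syllable 8 → ged.da.tot.gag.fab.gin.so.ˈkor.bo.

8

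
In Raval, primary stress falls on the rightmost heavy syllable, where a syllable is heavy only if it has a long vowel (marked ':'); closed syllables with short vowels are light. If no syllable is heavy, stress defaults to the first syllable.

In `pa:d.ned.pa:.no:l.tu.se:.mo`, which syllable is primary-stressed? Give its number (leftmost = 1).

Weights: 1 pa:d H, 2 ned L, 3 pa: H, 4 no:l H, 5 tu L, 6 se: H, 7 mo L.
Heavy syllables in the domain: 1, 3, 4, 6. The rightmost is syllable 6 (se:).
Primary stress: syllable 6 → pa:d.ned.pa:.no:l.tu.ˈse:.mo.

6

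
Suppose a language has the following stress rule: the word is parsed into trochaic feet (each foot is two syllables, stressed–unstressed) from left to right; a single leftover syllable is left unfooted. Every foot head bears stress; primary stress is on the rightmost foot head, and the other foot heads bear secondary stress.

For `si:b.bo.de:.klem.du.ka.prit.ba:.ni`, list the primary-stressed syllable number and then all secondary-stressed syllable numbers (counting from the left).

Parse left to right into trochaic (ˈσσ) feet: (ˈsi:b.bo) (ˈde:.klem) (ˈdu.ka) (ˈprit.ba:) ni. Syllable 9 is left unfooted.
Foot heads (stressed positions): 1, 3, 5, 7.
End Rule Rightmost: primary stress on the rightmost head = syllable 7.
Secondary stress on 1, 3, 5: ˌsi:b.bo.ˌde:.klem.ˌdu.ka.ˈprit.ba:.ni.

primary 7, secondary 1, 3, 5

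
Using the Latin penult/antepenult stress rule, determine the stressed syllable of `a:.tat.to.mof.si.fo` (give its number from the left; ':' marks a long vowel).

4

Classical Latin: stress the penult if heavy (long vowel or closed), else the antepenult.
Weights: 4 mof H, 5 si L, 6 fo L.
The penult (syllable 5, si) is light, so stress falls on the antepenult (syllable 4, mof).
Stress on syllable 4: a:.tat.to.ˈmof.si.fo.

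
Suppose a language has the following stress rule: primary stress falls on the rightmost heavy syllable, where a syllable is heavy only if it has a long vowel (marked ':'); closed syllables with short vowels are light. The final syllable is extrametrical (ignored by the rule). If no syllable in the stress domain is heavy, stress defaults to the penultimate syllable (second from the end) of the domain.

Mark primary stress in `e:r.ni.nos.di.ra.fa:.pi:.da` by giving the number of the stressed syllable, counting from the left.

The final syllable (8, da) is extrametrical; the stress domain is syllables 1–7.
Weights: 1 e:r H, 2 ni L, 3 nos L, 4 di L, 5 ra L, 6 fa: H, 7 pi: H.
Heavy syllables in the domain: 1, 6, 7. The rightmost is syllable 7 (pi:).
Primary stress: syllable 7 → e:r.ni.nos.di.ra.fa:.ˈpi:.da.

7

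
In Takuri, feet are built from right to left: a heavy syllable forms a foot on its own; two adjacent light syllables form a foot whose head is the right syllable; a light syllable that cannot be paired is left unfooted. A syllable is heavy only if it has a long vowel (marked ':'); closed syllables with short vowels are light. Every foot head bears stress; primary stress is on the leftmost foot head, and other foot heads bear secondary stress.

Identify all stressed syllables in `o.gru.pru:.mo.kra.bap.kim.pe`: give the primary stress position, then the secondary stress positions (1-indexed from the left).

Weights: 1 o L, 2 gru L, 3 pru: H, 4 mo L, 5 kra L, 6 bap L, 7 kim L, 8 pe L.
Parse right to left (heavy = foot alone; LL = one foot; stranded L unfooted): (o.ˈgru) (ˈpru:) mo (kra.ˈbap) (kim.ˈpe).
Foot heads: 2, 3, 6, 8.
Primary stress on the leftmost head = syllable 2.
Secondary stress on 3, 6, 8: o.ˈgru.ˌpru:.mo.kra.ˌbap.kim.ˌpe.

primary 2, secondary 3, 6, 8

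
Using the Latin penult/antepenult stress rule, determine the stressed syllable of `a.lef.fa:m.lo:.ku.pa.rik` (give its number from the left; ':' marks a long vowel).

Classical Latin: stress the penult if heavy (long vowel or closed), else the antepenult.
Weights: 5 ku L, 6 pa L, 7 rik H.
The penult (syllable 6, pa) is light, so stress falls on the antepenult (syllable 5, ku).
Stress on syllable 5: a.lef.fa:m.lo:.ˈku.pa.rik.

5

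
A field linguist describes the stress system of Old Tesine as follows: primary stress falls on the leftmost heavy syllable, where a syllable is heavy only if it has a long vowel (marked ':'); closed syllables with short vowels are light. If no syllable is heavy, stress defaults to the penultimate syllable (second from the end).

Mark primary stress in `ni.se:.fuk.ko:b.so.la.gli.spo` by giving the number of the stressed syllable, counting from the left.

2

Weights: 1 ni L, 2 se: H, 3 fuk L, 4 ko:b H, 5 so L, 6 la L, 7 gli L, 8 spo L.
Heavy syllables in the domain: 2, 4. The leftmost is syllable 2 (se:).
Primary stress: syllable 2 → ni.ˈse:.fuk.ko:b.so.la.gli.spo.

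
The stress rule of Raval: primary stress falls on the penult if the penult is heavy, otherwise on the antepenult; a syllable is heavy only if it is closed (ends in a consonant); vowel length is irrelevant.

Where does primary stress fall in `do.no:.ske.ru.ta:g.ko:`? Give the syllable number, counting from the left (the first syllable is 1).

Weights: 4 ru L, 5 ta:g H, 6 ko: L.
The penult (syllable 5, ta:g) is heavy, so it takes stress.
Primary stress: syllable 5 → do.no:.ske.ru.ˈta:g.ko:.

5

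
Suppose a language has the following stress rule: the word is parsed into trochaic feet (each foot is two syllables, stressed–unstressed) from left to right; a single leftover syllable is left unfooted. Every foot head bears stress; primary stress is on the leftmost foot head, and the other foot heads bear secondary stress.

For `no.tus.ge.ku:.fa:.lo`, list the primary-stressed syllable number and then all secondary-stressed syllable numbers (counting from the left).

Parse left to right into trochaic (ˈσσ) feet: (ˈno.tus) (ˈge.ku:) (ˈfa:.lo).
Foot heads (stressed positions): 1, 3, 5.
End Rule Leftmost: primary stress on the leftmost head = syllable 1.
Secondary stress on 3, 5: ˈno.tus.ˌge.ku:.ˌfa:.lo.

primary 1, secondary 3, 5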